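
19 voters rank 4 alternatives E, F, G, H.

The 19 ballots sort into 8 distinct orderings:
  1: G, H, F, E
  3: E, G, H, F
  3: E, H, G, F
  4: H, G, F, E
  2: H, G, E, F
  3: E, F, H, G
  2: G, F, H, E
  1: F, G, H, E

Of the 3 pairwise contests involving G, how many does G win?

2

G against each rival (19 voters):
G vs E: G, 10–9.
G vs F: G wins 15–4.
G vs H: 7 to 12, H.
G beats E, F; loses to H — 2 pairwise wins.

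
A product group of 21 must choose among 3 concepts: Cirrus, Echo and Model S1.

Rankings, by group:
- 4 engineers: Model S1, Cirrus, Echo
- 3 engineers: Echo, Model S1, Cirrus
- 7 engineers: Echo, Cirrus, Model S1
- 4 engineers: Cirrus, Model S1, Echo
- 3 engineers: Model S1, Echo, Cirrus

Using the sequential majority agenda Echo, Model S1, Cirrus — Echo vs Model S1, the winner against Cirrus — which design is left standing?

Round 1: Echo vs Model S1 — 10–11, Model S1 advances.
Round 2: Model S1 vs Cirrus — 10–11, Cirrus advances.
Cirrus survives the agenda.

Cirrus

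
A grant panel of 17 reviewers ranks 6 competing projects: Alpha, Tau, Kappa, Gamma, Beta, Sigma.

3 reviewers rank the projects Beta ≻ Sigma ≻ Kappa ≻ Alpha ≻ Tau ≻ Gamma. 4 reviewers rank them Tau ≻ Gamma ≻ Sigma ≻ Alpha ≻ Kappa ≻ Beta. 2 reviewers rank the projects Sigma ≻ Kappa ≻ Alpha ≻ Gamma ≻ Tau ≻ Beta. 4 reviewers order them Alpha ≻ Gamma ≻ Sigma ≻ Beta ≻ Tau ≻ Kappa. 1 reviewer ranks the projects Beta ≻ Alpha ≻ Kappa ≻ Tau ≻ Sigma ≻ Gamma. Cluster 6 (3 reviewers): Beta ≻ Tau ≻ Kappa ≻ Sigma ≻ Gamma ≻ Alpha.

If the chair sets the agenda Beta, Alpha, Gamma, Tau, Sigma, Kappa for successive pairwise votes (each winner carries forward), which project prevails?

Sigma

Round 1: Beta vs Alpha — 7–10, Alpha advances.
Round 2: Alpha vs Gamma — 10–7, Alpha advances.
Round 3: Alpha vs Tau — 10–7, Alpha advances.
Round 4: Alpha vs Sigma — 5–12, Sigma advances.
Round 5: Sigma vs Kappa — 13–4, Sigma advances.
Sigma survives the agenda.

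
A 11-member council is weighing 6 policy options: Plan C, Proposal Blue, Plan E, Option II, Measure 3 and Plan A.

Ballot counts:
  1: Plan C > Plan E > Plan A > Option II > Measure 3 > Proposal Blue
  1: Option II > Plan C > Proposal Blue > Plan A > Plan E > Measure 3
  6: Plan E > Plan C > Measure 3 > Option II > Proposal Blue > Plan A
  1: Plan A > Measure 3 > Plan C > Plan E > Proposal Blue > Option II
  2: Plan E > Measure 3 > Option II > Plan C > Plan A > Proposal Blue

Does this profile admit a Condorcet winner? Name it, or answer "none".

Head-to-head results (11 council members):
Plan C vs Proposal Blue: Plan C preferred on 1+1+6+1+2 = 11 ballots; Plan C wins 11–0.
Plan C vs Plan E: Plan C preferred on 1+1+1 = 3 ballots; Plan E wins 8–3.
Plan C vs Option II: Plan C wins 8–3.
Plan C vs Measure 3: Plan C wins 8–3.
Plan C vs Plan A: 1+1+6+2 = 10 for Plan C, 1 for Plan A — Plan C by 10–1.
Proposal Blue–Plan E: Plan E 10–1.
Proposal Blue–Option II: Option II 10–1.
Proposal Blue vs Measure 3: 1 for Proposal Blue, 10 for Measure 3 — Measure 3 by 10–1.
Proposal Blue vs Plan A: 1+6 = 7 for Proposal Blue, 4 for Plan A — Proposal Blue by 7–4.
Plan E vs Option II: Plan E wins 10–1.
Plan E vs Measure 3: 1+1+6+2 = 10 for Plan E, 1 for Measure 3 — Plan E by 10–1.
Plan E vs Plan A: Plan E is ranked higher on 1+6+2 = 9 ballots, Plan A on 2. Plan E wins 9–2.
Option II vs Measure 3: Measure 3, 9–2.
Option II vs Plan A: Option II wins 9–2.
Measure 3 vs Plan A: Measure 3, 8–3.
Plan E beats each of Plan C, Proposal Blue, Option II, Measure 3, Plan A — Plan E is the Condorcet winner.

Plan E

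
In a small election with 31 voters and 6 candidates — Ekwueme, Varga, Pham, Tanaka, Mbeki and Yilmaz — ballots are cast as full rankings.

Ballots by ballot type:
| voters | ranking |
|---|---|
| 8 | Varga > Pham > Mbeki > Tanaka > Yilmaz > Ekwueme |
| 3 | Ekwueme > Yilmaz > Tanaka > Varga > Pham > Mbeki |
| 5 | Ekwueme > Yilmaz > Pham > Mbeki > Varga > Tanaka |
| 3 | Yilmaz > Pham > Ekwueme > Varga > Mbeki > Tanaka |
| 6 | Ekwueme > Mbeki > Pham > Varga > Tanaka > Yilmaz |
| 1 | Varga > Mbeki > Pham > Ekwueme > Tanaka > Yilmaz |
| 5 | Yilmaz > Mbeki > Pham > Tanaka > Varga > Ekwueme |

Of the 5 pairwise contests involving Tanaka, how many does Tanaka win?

0

Tanaka against each rival (31 voters):
Tanaka vs Ekwueme: Ekwueme wins 18–13.
Tanaka vs Varga: Varga wins 23–8.
Tanaka vs Pham: Pham wins 28–3.
Tanaka vs Mbeki: 3 to 28, Mbeki.
Tanaka vs Yilmaz: 8+6+1 = 15 for Tanaka, 16 for Yilmaz — Yilmaz by 16–15.
Tanaka beats no one; loses to Ekwueme, Varga, Pham, Mbeki, Yilmaz — 0 pairwise wins.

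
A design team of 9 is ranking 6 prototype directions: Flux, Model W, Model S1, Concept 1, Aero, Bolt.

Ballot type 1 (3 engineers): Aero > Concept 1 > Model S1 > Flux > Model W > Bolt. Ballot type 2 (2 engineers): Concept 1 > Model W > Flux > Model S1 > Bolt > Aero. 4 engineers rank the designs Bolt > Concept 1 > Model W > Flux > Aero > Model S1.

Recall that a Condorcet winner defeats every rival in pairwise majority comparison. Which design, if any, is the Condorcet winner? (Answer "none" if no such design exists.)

Concept 1

Pairwise majorities:
Flux vs Model W: Flux is ranked higher on 3 ballots, Model W on 6. Model W wins 6–3.
Flux vs Model S1: 2+4 = 6 for Flux, 3 for Model S1 — Flux by 6–3.
Flux vs Concept 1: 0 for Flux, 9 for Concept 1 — Concept 1 by 9–0.
Flux vs Aero: Flux preferred on 2+4 = 6 ballots; Flux wins 6–3.
Flux vs Bolt: Flux preferred on 3+2 = 5 ballots; Flux wins 5–4.
Model W vs Model S1: 2+4 = 6 for Model W, 3 for Model S1 — Model W by 6–3.
Model W vs Concept 1: 0 for Model W, 9 for Concept 1 — Concept 1 by 9–0.
Model W vs Aero: Model W is ranked higher on 2+4 = 6 ballots, Aero on 3. Model W wins 6–3.
Model W vs Bolt: 5 to 4, Model W.
Model S1 vs Concept 1: Model S1 is ranked higher on 0 ballots, Concept 1 on 9. Concept 1 wins 9–0.
Model S1 vs Aero: Model S1 preferred on 2 ballots; Aero wins 7–2.
Model S1 vs Bolt: Model S1 is ranked higher on 3+2 = 5 ballots, Bolt on 4. Model S1 wins 5–4.
Concept 1 vs Aero: Concept 1 preferred on 2+4 = 6 ballots; Concept 1 wins 6–3.
Concept 1 vs Bolt: 5 to 4, Concept 1.
Aero vs Bolt: 3 to 6, Bolt.
Concept 1 beats each of Flux, Model W, Model S1, Aero, Bolt — Concept 1 is the Condorcet winner.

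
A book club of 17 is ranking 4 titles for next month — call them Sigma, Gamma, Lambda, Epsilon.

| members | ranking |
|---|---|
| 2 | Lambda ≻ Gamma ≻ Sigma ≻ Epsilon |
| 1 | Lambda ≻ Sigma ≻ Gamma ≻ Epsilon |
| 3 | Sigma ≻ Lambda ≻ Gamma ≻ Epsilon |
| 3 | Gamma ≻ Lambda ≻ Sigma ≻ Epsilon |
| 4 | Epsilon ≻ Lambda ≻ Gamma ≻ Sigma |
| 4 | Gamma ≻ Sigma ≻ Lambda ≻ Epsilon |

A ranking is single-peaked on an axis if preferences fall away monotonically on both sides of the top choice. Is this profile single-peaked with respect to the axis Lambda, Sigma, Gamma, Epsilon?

Axis positions: Lambda=1, Sigma=2, Gamma=3, Epsilon=4.
Cluster 1: ranking walks positions 1-3-2-4; Gamma is ranked above Sigma even though Sigma lies between Gamma and the peak Lambda on the axis — preferences dip and rise again. Not single-peaked.
Cluster 2 (peak Lambda at position 1): ranking walks positions 1-2-3-4, expanding outward from the peak — single-peaked.
Cluster 3 (peak Sigma at position 2): ranking walks positions 2-1-3-4, expanding outward from the peak — single-peaked.
Cluster 4: ranking walks positions 3-1-2-4; Lambda is ranked above Sigma even though Sigma lies between Lambda and the peak Gamma on the axis — preferences dip and rise again. Not single-peaked.
Cluster 5: ranking walks positions 4-1-3-2; Lambda is ranked above Gamma even though Gamma lies between Lambda and the peak Epsilon on the axis — preferences dip and rise again. Not single-peaked.
Cluster 6 (peak Gamma at position 3): ranking walks positions 3-2-1-4, expanding outward from the peak — single-peaked.
Cluster 1 violates single-peakedness, so the profile is not single-peaked on this axis.

no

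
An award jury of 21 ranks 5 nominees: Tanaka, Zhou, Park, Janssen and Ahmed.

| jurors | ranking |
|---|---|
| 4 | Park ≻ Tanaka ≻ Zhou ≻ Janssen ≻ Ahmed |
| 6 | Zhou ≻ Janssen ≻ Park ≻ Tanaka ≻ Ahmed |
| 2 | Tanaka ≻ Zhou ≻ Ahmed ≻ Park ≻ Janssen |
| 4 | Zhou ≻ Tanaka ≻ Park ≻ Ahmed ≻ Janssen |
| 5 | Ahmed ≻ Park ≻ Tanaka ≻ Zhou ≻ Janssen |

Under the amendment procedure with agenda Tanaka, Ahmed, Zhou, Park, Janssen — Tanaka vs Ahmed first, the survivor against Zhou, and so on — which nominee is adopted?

Round 1: Tanaka vs Ahmed — 16–5, Tanaka advances.
Round 2: Tanaka vs Zhou — 11–10, Tanaka advances.
Round 3: Tanaka vs Park — 6–15, Park advances.
Round 4: Park vs Janssen — 15–6, Park advances.
The agenda winner is Park.

Park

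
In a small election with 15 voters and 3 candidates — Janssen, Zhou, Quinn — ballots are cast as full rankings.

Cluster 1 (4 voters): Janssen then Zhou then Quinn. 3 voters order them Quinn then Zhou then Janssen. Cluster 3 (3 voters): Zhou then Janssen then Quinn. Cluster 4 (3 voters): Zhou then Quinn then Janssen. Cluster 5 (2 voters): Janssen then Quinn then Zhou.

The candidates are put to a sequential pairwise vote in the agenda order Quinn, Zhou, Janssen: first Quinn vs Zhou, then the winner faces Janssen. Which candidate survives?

Round 1: Quinn vs Zhou — 5–10, Zhou advances.
Round 2: Zhou vs Janssen — 9–6, Zhou advances.
The agenda winner is Zhou.

Zhou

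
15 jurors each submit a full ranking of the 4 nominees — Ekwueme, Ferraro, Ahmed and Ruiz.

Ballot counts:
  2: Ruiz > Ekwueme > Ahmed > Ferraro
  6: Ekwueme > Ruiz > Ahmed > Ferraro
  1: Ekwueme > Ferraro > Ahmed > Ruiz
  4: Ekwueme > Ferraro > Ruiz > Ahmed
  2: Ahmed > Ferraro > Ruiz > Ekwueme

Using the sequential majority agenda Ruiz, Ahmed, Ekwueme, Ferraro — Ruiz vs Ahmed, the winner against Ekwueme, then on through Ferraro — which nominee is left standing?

Ekwueme

Round 1: Ruiz vs Ahmed — 12–3, Ruiz advances.
Round 2: Ruiz vs Ekwueme — 4–11, Ekwueme advances.
Round 3: Ekwueme vs Ferraro — 13–2, Ekwueme advances.
Ekwueme survives the agenda.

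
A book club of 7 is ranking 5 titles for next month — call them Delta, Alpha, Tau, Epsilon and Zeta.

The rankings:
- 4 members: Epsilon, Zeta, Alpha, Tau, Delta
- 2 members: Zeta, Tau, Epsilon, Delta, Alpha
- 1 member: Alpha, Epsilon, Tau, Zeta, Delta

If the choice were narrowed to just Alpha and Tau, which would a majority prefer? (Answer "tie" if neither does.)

Ballots ranking Alpha above Tau: 4 + 1 = 5.
Ballots ranking Tau above Alpha: 7 − 5 = 2.
Alpha wins the head-to-head 5–2.

Alpha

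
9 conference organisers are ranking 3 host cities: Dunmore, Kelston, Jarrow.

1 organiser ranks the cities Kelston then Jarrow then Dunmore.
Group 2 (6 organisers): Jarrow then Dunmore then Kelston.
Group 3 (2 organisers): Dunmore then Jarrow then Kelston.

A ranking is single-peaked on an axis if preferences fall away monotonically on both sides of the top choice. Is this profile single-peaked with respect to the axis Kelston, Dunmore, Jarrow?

no

Axis positions: Kelston=1, Dunmore=2, Jarrow=3.
Group 1: ranking walks positions 1-3-2; Jarrow is ranked above Dunmore even though Dunmore lies between Jarrow and the peak Kelston on the axis — preferences dip and rise again. Not single-peaked.
Group 2 (peak Jarrow at position 3): ranking walks positions 3-2-1, expanding outward from the peak — single-peaked.
Group 3 (peak Dunmore at position 2): ranking walks positions 2-3-1, expanding outward from the peak — single-peaked.
Group 1 violates single-peakedness, so the profile is not single-peaked on this axis.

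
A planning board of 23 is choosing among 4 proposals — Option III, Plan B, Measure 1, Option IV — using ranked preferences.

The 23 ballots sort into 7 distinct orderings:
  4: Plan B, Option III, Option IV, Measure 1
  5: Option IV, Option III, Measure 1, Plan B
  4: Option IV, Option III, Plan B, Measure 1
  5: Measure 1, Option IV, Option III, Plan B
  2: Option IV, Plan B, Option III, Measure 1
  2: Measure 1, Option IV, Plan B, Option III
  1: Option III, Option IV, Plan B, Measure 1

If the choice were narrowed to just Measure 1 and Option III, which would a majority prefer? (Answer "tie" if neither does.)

Ballots ranking Measure 1 above Option III: 5 + 2 = 7.
Ballots ranking Option III above Measure 1: 23 − 7 = 16.
Option III wins the head-to-head 16–7.

Option III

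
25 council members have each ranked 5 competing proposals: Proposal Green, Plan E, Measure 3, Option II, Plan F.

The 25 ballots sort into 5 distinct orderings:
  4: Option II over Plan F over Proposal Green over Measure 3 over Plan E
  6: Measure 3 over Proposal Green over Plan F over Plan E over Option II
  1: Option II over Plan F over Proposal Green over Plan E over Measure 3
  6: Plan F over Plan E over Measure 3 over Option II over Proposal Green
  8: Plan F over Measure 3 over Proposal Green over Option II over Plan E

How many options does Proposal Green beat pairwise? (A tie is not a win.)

Proposal Green against each rival (25 council members):
Proposal Green vs Plan E: Proposal Green wins 19–6.
Proposal Green vs Measure 3: 5 to 20, Measure 3.
Proposal Green vs Option II: Proposal Green, 14–11.
Proposal Green vs Plan F: 6 for Proposal Green, 19 for Plan F — Plan F by 19–6.
Proposal Green beats Plan E, Option II; loses to Measure 3, Plan F — 2 pairwise wins.

2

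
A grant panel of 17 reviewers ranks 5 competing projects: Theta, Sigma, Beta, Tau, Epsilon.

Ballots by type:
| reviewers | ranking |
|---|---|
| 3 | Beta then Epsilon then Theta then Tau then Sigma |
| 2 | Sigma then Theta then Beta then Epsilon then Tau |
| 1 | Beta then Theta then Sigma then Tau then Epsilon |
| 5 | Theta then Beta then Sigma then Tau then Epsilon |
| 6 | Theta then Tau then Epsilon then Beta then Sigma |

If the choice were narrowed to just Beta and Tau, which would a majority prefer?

Ballots ranking Beta above Tau: 3 + 2 + 1 + 5 = 11.
Ballots ranking Tau above Beta: 17 − 11 = 6.
Beta wins the head-to-head 11–6.

Beta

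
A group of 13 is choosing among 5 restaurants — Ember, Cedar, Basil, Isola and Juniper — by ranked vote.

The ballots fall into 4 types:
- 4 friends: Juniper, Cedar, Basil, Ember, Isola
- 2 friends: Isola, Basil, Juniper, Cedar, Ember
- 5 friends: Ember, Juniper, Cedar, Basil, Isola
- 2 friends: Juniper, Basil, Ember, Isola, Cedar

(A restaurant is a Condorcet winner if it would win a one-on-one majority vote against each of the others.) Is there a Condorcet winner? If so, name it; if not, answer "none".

Juniper

Check each pair by majority over 13 ballots:
Ember vs Cedar: Ember, 7–6.
Ember vs Basil: Basil wins 8–5.
Ember–Isola: Ember 11–2.
Ember vs Juniper: Juniper, 8–5.
Cedar–Basil: Cedar 9–4.
Cedar–Isola: Cedar 9–4.
Cedar vs Juniper: Juniper, 13–0.
Basil–Isola: Basil 11–2.
Basil–Juniper: Juniper 11–2.
Isola vs Juniper: Juniper, 11–2.
Juniper beats each of Ember, Cedar, Basil, Isola — Juniper is the Condorcet winner.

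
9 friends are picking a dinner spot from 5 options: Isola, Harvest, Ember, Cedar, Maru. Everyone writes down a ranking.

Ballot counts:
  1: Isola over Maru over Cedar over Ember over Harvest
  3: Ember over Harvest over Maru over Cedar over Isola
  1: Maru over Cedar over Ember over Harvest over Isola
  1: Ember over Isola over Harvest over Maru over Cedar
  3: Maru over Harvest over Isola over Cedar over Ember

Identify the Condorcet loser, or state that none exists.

none

Pairwise majorities:
Isola vs Harvest: Harvest, 7–2.
Isola vs Ember: Isola preferred on 1+3 = 4 ballots; Ember wins 5–4.
Isola–Cedar: Isola 5–4.
Isola–Maru: Maru 7–2.
Harvest vs Ember: Harvest is ranked higher on 3 ballots, Ember on 6. Ember wins 6–3.
Harvest vs Cedar: Harvest preferred on 3+1+3 = 7 ballots; Harvest wins 7–2.
Harvest vs Maru: Harvest is ranked higher on 3+1 = 4 ballots, Maru on 5. Maru wins 5–4.
Ember vs Cedar: 4 to 5, Cedar.
Ember vs Maru: Maru, 5–4.
Cedar vs Maru: Maru wins 9–0.
No restaurant is winless: Isola beats Cedar; Harvest beats Isola; Ember beats Isola; Cedar beats Ember; Maru beats Isola. There is no Condorcet loser.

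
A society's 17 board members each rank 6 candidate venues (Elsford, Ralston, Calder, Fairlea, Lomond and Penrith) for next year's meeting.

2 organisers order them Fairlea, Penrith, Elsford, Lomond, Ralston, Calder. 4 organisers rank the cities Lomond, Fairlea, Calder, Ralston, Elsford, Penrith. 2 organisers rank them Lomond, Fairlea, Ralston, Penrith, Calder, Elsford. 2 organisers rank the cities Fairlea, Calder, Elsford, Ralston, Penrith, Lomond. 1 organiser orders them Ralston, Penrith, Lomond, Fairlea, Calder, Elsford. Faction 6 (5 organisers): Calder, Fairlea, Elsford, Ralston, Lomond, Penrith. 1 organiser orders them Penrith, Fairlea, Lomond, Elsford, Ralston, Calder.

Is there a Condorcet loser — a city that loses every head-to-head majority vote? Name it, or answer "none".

Penrith

Pairwise majorities:
Elsford–Ralston: Elsford 10–7.
Elsford vs Calder: Calder, 14–3.
Elsford–Fairlea: Fairlea 17–0.
Elsford–Lomond: Elsford 9–8.
Elsford vs Penrith: Elsford, 11–6.
Ralston vs Calder: Ralston is ranked higher on 2+2+1+1 = 6 ballots, Calder on 11. Calder wins 11–6.
Ralston vs Fairlea: Fairlea, 16–1.
Ralston vs Lomond: 2+1+5 = 8 for Ralston, 9 for Lomond — Lomond by 9–8.
Ralston vs Penrith: Ralston preferred on 4+2+2+1+5 = 14 ballots; Ralston wins 14–3.
Calder vs Fairlea: 5 to 12, Fairlea.
Calder vs Lomond: Calder preferred on 2+5 = 7 ballots; Lomond wins 10–7.
Calder–Penrith: Calder 11–6.
Fairlea vs Lomond: Fairlea preferred on 2+2+5+1 = 10 ballots; Fairlea wins 10–7.
Fairlea vs Penrith: 2+4+2+2+5 = 15 for Fairlea, 2 for Penrith — Fairlea by 15–2.
Lomond vs Penrith: Lomond wins 11–6.
Penrith is beaten in every head-to-head and is the Condorcet loser.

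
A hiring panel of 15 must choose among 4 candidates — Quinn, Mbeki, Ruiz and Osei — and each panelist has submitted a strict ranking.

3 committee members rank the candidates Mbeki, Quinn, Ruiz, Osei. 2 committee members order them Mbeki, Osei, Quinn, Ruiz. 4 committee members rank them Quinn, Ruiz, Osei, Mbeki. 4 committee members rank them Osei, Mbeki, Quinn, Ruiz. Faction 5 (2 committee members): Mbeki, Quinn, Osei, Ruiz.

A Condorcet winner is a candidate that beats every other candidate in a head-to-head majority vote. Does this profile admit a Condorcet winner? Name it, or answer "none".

none

Pairwise majorities:
Quinn vs Mbeki: Mbeki, 11–4.
Quinn vs Ruiz: Quinn wins 15–0.
Quinn–Osei: Quinn 9–6.
Mbeki vs Ruiz: Mbeki, 11–4.
Mbeki vs Osei: Osei wins 8–7.
Ruiz vs Osei: Osei, 8–7.
No candidate is unbeaten: Quinn loses to Mbeki; Mbeki loses to Osei; Ruiz loses to Quinn; Osei loses to Quinn. In particular Quinn beats Osei beats Mbeki beats Quinn is a majority cycle — no Condorcet winner exists.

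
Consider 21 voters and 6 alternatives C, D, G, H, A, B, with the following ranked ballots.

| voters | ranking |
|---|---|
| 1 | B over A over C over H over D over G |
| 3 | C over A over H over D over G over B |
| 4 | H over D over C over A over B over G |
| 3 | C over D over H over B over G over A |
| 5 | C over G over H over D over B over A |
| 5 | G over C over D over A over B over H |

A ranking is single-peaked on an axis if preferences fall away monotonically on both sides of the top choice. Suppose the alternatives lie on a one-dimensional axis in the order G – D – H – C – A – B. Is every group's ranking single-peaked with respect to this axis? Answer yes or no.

no

Axis positions: G=1, D=2, H=3, C=4, A=5, B=6.
Group 1 (peak B at position 6): ranking walks positions 6-5-4-3-2-1, expanding outward from the peak — single-peaked.
Group 2 (peak C at position 4): ranking walks positions 4-5-3-2-1-6, expanding outward from the peak — single-peaked.
Group 3 (peak H at position 3): ranking walks positions 3-2-4-5-6-1, expanding outward from the peak — single-peaked.
Group 4: ranking walks positions 4-2-3-6-1-5; D is ranked above H even though H lies between D and the peak C on the axis — preferences dip and rise again. Not single-peaked.
Group 5: ranking walks positions 4-1-3-2-6-5; G is ranked above H even though H lies between G and the peak C on the axis — preferences dip and rise again. Not single-peaked.
Group 6: ranking walks positions 1-4-2-5-6-3; C is ranked above D even though D lies between C and the peak G on the axis — preferences dip and rise again. Not single-peaked.
Group 4 violates single-peakedness, so the profile is not single-peaked on this axis.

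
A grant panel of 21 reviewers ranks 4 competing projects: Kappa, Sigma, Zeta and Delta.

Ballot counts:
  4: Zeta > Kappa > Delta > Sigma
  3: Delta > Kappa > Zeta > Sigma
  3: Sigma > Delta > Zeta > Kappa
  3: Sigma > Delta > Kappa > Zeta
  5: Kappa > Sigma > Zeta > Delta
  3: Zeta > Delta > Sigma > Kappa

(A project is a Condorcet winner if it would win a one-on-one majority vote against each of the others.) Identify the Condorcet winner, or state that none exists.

none

Check each pair by majority over 21 ballots:
Kappa vs Sigma: Kappa, 12–9.
Kappa vs Zeta: Kappa, 11–10.
Kappa–Delta: Delta 12–9.
Sigma vs Zeta: Sigma wins 11–10.
Sigma vs Delta: Sigma wins 11–10.
Zeta vs Delta: Zeta wins 12–9.
Each project drops at least one matchup (Kappa loses to Delta; Sigma loses to Kappa; Zeta loses to Kappa; Delta loses to Sigma); the cycle Kappa → Sigma → Delta → Kappa rules out a Condorcet winner.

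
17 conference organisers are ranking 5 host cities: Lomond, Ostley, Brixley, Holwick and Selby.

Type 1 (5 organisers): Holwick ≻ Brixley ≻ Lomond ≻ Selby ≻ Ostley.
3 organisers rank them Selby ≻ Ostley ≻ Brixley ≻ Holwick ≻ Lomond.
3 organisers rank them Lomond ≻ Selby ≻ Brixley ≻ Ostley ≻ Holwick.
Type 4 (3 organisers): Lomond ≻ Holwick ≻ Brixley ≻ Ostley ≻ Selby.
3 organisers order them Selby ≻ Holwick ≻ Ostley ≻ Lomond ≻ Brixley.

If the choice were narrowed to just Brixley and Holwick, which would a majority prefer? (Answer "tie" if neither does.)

Ballots ranking Brixley above Holwick: 3 + 3 = 6.
Ballots ranking Holwick above Brixley: 17 − 6 = 11.
Holwick wins the head-to-head 11–6.

Holwick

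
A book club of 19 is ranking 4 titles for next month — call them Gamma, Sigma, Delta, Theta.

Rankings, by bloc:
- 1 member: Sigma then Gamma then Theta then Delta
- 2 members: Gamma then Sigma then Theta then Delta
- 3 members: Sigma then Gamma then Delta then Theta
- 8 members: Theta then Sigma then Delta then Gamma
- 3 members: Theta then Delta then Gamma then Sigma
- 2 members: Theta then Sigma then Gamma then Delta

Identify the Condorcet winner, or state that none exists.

Pairwise majorities:
Gamma vs Sigma: Gamma is ranked higher on 2+3 = 5 ballots, Sigma on 14. Sigma wins 14–5.
Gamma vs Delta: Gamma preferred on 1+2+3+2 = 8 ballots; Delta wins 11–8.
Gamma–Theta: Theta 13–6.
Sigma vs Delta: 16 to 3, Sigma.
Sigma vs Theta: 1+2+3 = 6 for Sigma, 13 for Theta — Theta by 13–6.
Delta–Theta: Theta 16–3.
Theta beats each of Gamma, Sigma, Delta — Theta is the Condorcet winner.

Theta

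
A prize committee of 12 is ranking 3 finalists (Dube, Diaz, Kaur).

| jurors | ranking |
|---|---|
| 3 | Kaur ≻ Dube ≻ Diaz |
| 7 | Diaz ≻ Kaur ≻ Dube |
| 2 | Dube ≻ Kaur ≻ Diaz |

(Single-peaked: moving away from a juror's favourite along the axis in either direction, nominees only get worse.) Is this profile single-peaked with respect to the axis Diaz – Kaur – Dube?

Axis positions: Diaz=1, Kaur=2, Dube=3.
Bloc 1 (peak Kaur at position 2): ranking walks positions 2-3-1, expanding outward from the peak — single-peaked.
Bloc 2 (peak Diaz at position 1): ranking walks positions 1-2-3, expanding outward from the peak — single-peaked.
Bloc 3 (peak Dube at position 3): ranking walks positions 3-2-1, expanding outward from the peak — single-peaked.
Every ranking is single-peaked on this axis.

yes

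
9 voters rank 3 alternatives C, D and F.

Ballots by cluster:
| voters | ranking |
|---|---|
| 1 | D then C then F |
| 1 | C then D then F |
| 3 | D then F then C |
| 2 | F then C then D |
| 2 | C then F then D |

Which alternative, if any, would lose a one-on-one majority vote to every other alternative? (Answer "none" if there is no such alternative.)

Head-to-head results (9 voters):
C vs D: C, 5–4.
C–F: F 5–4.
D vs F: D wins 5–4.
Every alternative wins at least one matchup (C beats D; D beats F; F beats C), so there is no Condorcet loser.

none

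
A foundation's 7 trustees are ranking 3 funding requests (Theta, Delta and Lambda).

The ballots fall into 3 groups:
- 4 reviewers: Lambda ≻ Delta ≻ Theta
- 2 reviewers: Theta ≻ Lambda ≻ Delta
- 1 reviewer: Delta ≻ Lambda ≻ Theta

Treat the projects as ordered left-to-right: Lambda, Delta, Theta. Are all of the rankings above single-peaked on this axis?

Axis positions: Lambda=1, Delta=2, Theta=3.
Group 1 (peak Lambda at position 1): ranking walks positions 1-2-3, expanding outward from the peak — single-peaked.
Group 2: ranking walks positions 3-1-2; Lambda is ranked above Delta even though Delta lies between Lambda and the peak Theta on the axis — preferences dip and rise again. Not single-peaked.
Group 3 (peak Delta at position 2): ranking walks positions 2-1-3, expanding outward from the peak — single-peaked.
Group 2 violates single-peakedness, so the profile is not single-peaked on this axis.

no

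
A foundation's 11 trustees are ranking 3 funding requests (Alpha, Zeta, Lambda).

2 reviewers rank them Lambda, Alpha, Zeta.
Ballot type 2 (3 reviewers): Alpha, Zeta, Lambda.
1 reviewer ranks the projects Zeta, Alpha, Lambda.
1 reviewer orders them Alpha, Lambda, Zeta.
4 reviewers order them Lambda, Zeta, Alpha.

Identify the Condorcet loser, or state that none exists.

Zeta

Pairwise majorities:
Alpha–Zeta: Alpha 6–5.
Alpha–Lambda: Lambda 6–5.
Zeta–Lambda: Lambda 7–4.
Zeta loses to every other project — it is the Condorcet loser.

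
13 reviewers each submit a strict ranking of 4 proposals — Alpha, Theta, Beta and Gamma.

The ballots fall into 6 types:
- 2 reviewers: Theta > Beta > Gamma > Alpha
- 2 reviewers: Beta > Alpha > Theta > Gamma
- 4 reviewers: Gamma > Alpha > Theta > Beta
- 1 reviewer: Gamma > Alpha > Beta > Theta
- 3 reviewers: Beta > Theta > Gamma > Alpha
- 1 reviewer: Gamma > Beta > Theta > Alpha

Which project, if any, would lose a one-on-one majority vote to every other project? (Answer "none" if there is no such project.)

Head-to-head results (13 reviewers):
Alpha–Theta: Alpha 7–6.
Alpha vs Beta: 5 to 8, Beta.
Alpha vs Gamma: Alpha preferred on 2 ballots; Gamma wins 11–2.
Theta vs Beta: Beta wins 7–6.
Theta–Gamma: Theta 7–6.
Beta vs Gamma: Beta, 7–6.
Every project wins at least one matchup (Alpha beats Theta; Theta beats Gamma; Beta beats Alpha; Gamma beats Alpha), so there is no Condorcet loser.

none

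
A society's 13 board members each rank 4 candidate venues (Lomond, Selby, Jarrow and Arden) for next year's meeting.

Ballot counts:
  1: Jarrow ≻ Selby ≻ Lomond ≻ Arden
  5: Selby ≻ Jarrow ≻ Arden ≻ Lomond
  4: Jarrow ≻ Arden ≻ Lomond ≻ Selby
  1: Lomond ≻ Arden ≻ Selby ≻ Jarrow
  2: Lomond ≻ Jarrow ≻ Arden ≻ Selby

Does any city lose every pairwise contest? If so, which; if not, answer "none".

Head-to-head results (13 organisers):
Lomond vs Selby: 4+1+2 = 7 for Lomond, 6 for Selby — Lomond by 7–6.
Lomond vs Jarrow: Lomond preferred on 1+2 = 3 ballots; Jarrow wins 10–3.
Lomond vs Arden: Arden wins 9–4.
Selby vs Jarrow: Jarrow, 7–6.
Selby vs Arden: Arden, 7–6.
Jarrow vs Arden: Jarrow is ranked higher on 1+5+4+2 = 12 ballots, Arden on 1. Jarrow wins 12–1.
Only Selby has no wins; Selby is the Condorcet loser.

Selby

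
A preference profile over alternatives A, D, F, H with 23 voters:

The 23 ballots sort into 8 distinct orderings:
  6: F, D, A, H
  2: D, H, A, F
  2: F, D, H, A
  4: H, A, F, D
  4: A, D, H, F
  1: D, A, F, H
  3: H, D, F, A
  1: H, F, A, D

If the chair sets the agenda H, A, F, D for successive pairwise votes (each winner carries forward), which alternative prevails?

D

Round 1: H vs A — 12–11, H advances.
Round 2: H vs F — 14–9, H advances.
Round 3: H vs D — 8–15, D advances.
The agenda winner is D.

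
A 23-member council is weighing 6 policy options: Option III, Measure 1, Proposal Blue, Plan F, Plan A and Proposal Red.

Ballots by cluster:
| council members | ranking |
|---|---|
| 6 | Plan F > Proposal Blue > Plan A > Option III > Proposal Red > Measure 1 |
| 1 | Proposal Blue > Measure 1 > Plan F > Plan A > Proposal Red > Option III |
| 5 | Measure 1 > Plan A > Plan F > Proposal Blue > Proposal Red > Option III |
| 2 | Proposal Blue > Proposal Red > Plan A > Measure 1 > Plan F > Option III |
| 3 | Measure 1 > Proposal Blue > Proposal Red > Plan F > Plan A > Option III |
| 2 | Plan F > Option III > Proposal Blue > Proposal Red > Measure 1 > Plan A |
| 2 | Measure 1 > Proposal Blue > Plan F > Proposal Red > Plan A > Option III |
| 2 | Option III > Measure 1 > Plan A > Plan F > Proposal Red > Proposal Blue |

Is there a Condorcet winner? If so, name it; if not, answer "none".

Measure 1

Check each pair by majority over 23 ballots:
Option III vs Measure 1: Option III preferred on 6+2+2 = 10 ballots; Measure 1 wins 13–10.
Option III vs Proposal Blue: 2+2 = 4 for Option III, 19 for Proposal Blue — Proposal Blue by 19–4.
Option III vs Plan F: Option III preferred on 2 ballots; Plan F wins 21–2.
Option III vs Plan A: 2+2 = 4 for Option III, 19 for Plan A — Plan A by 19–4.
Option III vs Proposal Red: 10 to 13, Proposal Red.
Measure 1 vs Proposal Blue: Measure 1 is ranked higher on 5+3+2+2 = 12 ballots, Proposal Blue on 11. Measure 1 wins 12–11.
Measure 1 vs Plan F: Measure 1 is ranked higher on 1+5+2+3+2+2 = 15 ballots, Plan F on 8. Measure 1 wins 15–8.
Measure 1 vs Plan A: Measure 1 is ranked higher on 1+5+3+2+2+2 = 15 ballots, Plan A on 8. Measure 1 wins 15–8.
Measure 1 vs Proposal Red: Measure 1 preferred on 1+5+3+2+2 = 13 ballots; Measure 1 wins 13–10.
Proposal Blue vs Plan F: 8 to 15, Plan F.
Proposal Blue vs Plan A: Proposal Blue preferred on 6+1+2+3+2+2 = 16 ballots; Proposal Blue wins 16–7.
Proposal Blue vs Proposal Red: 21 for Proposal Blue, 2 for Proposal Red — Proposal Blue by 21–2.
Plan F vs Plan A: Plan F is ranked higher on 6+1+3+2+2 = 14 ballots, Plan A on 9. Plan F wins 14–9.
Plan F vs Proposal Red: 18 to 5, Plan F.
Plan A vs Proposal Red: Plan A preferred on 6+1+5+2 = 14 ballots; Plan A wins 14–9.
Only Measure 1 has no losses; Measure 1 is the Condorcet winner.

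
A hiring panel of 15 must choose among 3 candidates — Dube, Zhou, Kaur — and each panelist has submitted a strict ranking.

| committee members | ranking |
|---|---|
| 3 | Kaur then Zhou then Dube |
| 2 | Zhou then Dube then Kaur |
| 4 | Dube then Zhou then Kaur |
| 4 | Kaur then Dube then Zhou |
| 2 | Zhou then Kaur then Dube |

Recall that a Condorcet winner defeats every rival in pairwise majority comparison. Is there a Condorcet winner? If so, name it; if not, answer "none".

none

Head-to-head results (15 committee members):
Dube vs Zhou: 4+4 = 8 for Dube, 7 for Zhou — Dube by 8–7.
Dube vs Kaur: Kaur wins 9–6.
Zhou vs Kaur: Zhou preferred on 2+4+2 = 8 ballots; Zhou wins 8–7.
Each candidate drops at least one matchup (Dube loses to Kaur; Zhou loses to Dube; Kaur loses to Zhou); the cycle Dube > Zhou > Kaur > Dube rules out a Condorcet winner.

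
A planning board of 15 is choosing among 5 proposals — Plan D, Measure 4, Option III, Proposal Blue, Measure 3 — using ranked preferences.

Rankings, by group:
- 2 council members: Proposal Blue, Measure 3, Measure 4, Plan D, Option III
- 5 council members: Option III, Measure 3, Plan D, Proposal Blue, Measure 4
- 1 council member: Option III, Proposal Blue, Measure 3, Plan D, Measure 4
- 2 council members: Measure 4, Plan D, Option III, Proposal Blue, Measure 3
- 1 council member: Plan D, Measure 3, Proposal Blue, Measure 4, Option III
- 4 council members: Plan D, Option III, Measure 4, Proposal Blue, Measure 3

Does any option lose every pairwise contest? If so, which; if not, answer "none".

Measure 4

Pairwise majorities:
Plan D vs Measure 4: Plan D, 11–4.
Plan D vs Option III: 2+2+1+4 = 9 for Plan D, 6 for Option III — Plan D by 9–6.
Plan D vs Proposal Blue: Plan D preferred on 5+2+1+4 = 12 ballots; Plan D wins 12–3.
Plan D vs Measure 3: Plan D is ranked higher on 2+1+4 = 7 ballots, Measure 3 on 8. Measure 3 wins 8–7.
Measure 4 vs Option III: Option III, 10–5.
Measure 4 vs Proposal Blue: Proposal Blue wins 9–6.
Measure 4 vs Measure 3: Measure 4 is ranked higher on 2+4 = 6 ballots, Measure 3 on 9. Measure 3 wins 9–6.
Option III–Proposal Blue: Option III 12–3.
Option III–Measure 3: Option III 12–3.
Proposal Blue vs Measure 3: Proposal Blue, 9–6.
Only Measure 4 has no wins; Measure 4 is the Condorcet loser.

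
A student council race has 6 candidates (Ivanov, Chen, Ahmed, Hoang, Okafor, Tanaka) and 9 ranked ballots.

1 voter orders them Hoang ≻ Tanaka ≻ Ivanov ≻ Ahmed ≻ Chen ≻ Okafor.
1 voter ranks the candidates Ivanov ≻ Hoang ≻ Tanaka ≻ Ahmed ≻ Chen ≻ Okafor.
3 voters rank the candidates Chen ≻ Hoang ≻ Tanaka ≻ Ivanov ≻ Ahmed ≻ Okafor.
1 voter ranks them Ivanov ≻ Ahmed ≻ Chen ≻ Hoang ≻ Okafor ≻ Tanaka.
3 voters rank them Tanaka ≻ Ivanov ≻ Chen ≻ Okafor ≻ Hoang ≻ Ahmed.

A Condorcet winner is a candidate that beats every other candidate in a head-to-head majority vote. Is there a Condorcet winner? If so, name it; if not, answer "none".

none

Check each pair by majority over 9 ballots:
Ivanov–Chen: Ivanov 6–3.
Ivanov vs Ahmed: Ivanov wins 9–0.
Ivanov vs Hoang: Ivanov, 5–4.
Ivanov vs Okafor: Ivanov, 9–0.
Ivanov vs Tanaka: Tanaka, 7–2.
Chen–Ahmed: Chen 6–3.
Chen vs Hoang: Chen, 7–2.
Chen vs Okafor: Chen wins 9–0.
Chen vs Tanaka: Tanaka, 5–4.
Ahmed vs Hoang: Hoang, 8–1.
Ahmed vs Okafor: Ahmed, 6–3.
Ahmed vs Tanaka: Tanaka wins 8–1.
Hoang vs Okafor: Hoang wins 6–3.
Hoang vs Tanaka: Hoang wins 6–3.
Okafor–Tanaka: Tanaka 8–1.
No candidate is unbeaten: Ivanov loses to Tanaka; Chen loses to Ivanov; Ahmed loses to Ivanov; Hoang loses to Ivanov; Okafor loses to Ivanov; Tanaka loses to Hoang. In particular Ivanov → Hoang → Tanaka → Ivanov is a majority cycle — no Condorcet winner exists.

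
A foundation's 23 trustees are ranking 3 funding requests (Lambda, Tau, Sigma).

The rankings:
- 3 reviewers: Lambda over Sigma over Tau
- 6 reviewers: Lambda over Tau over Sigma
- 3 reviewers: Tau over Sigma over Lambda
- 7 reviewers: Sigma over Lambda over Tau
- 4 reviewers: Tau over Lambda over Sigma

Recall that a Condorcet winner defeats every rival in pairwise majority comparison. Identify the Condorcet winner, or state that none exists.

Pairwise majorities:
Lambda vs Tau: Lambda preferred on 3+6+7 = 16 ballots; Lambda wins 16–7.
Lambda vs Sigma: 3+6+4 = 13 for Lambda, 10 for Sigma — Lambda by 13–10.
Tau–Sigma: Tau 13–10.
Lambda defeats every rival head-to-head and is the Condorcet winner.

Lambda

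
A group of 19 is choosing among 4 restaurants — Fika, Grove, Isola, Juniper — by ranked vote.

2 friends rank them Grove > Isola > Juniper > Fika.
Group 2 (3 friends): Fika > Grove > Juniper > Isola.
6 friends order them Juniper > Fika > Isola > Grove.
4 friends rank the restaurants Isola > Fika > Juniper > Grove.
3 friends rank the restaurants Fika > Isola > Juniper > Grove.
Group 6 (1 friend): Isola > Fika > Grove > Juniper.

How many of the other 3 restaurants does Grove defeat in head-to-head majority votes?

Grove against each rival (19 friends):
Grove vs Fika: Fika, 17–2.
Grove vs Isola: Isola wins 14–5.
Grove vs Juniper: Juniper, 13–6.
Grove beats no one; loses to Fika, Isola, Juniper — 0 pairwise wins.

0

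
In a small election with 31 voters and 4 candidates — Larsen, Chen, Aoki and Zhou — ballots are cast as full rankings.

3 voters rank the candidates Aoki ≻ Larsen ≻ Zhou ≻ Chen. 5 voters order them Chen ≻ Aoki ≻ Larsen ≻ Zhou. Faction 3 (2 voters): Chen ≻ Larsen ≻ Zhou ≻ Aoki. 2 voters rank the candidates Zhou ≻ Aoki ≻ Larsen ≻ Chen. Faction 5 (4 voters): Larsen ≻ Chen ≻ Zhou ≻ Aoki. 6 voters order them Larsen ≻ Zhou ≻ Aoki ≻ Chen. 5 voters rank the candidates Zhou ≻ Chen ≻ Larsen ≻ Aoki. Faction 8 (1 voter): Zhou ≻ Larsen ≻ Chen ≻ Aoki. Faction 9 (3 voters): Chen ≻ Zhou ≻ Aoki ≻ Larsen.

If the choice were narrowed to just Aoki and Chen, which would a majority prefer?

Chen

Ballots ranking Aoki above Chen: 3 + 2 + 6 = 11.
Ballots ranking Chen above Aoki: 31 − 11 = 20.
Chen wins the head-to-head 20–11.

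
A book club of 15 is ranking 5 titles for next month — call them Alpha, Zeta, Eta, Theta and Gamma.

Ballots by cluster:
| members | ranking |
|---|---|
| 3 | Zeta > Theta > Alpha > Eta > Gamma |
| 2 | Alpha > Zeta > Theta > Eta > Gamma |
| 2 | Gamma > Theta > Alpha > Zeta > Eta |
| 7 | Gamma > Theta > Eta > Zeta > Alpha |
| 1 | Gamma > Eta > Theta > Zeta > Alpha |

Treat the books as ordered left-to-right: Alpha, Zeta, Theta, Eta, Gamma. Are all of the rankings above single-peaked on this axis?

no

Axis positions: Alpha=1, Zeta=2, Theta=3, Eta=4, Gamma=5.
Cluster 1 (peak Zeta at position 2): ranking walks positions 2-3-1-4-5, expanding outward from the peak — single-peaked.
Cluster 2 (peak Alpha at position 1): ranking walks positions 1-2-3-4-5, expanding outward from the peak — single-peaked.
Cluster 3: ranking walks positions 5-3-1-2-4; Theta is ranked above Eta even though Eta lies between Theta and the peak Gamma on the axis — preferences dip and rise again. Not single-peaked.
Cluster 4: ranking walks positions 5-3-4-2-1; Theta is ranked above Eta even though Eta lies between Theta and the peak Gamma on the axis — preferences dip and rise again. Not single-peaked.
Cluster 5 (peak Gamma at position 5): ranking walks positions 5-4-3-2-1, expanding outward from the peak — single-peaked.
Cluster 3 violates single-peakedness, so the profile is not single-peaked on this axis.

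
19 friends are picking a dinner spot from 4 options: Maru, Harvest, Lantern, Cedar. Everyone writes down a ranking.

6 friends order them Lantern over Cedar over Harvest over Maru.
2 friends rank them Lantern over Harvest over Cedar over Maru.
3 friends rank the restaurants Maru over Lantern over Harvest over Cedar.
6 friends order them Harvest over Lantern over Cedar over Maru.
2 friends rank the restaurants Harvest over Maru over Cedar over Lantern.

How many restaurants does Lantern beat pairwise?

Lantern against each rival (19 friends):
Lantern vs Maru: Lantern is ranked higher on 6+2+6 = 14 ballots, Maru on 5. Lantern wins 14–5.
Lantern vs Harvest: Lantern, 11–8.
Lantern vs Cedar: 17 to 2, Lantern.
Lantern beats Maru, Harvest, Cedar — 3 pairwise wins.

3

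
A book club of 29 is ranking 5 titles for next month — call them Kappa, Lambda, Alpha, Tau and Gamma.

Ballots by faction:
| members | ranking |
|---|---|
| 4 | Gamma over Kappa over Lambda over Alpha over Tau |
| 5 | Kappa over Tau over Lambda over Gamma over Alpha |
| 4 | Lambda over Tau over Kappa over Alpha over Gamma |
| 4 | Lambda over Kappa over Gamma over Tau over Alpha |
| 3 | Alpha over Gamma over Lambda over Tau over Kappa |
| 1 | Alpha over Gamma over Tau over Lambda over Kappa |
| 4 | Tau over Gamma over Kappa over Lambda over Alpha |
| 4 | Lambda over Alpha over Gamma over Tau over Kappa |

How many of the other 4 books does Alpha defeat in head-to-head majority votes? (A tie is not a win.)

Alpha against each rival (29 members):
Alpha vs Kappa: Kappa, 21–8.
Alpha vs Lambda: 4 to 25, Lambda.
Alpha vs Tau: 12 to 17, Tau.
Alpha vs Gamma: 4+3+1+4 = 12 for Alpha, 17 for Gamma — Gamma by 17–12.
Alpha beats no one; loses to Kappa, Lambda, Tau, Gamma — 0 pairwise wins.

0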